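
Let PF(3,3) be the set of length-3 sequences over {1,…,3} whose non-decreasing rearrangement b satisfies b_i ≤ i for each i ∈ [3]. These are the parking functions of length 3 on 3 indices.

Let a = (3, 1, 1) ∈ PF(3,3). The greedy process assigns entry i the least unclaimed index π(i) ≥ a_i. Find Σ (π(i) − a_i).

1

Σπ = 6 ({1..3} each once); Σa = 3+1+1 = 5; disp = 6−5 = 1.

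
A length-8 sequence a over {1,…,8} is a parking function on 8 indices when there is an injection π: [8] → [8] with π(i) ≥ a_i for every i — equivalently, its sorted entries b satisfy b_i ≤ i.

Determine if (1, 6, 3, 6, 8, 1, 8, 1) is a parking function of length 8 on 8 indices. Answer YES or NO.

NO

Rearranged: b = (1, 1, 1, 3, 6, 6, 8, 8).
  b_1=1 ≤ 1
  b_2=1 ≤ 2
  b_3=1 ≤ 3
  b_4=3 ≤ 4
  b_5=6 > 5
  fails at i=5 ⇒ NO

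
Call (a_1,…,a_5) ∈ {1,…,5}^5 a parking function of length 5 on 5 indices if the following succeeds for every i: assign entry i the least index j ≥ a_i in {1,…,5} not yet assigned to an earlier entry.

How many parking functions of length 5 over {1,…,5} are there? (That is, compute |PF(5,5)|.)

#PF = (5−5+1)·(5+1)^(5−1) = 1 · 1296 = 1296 [KW]
E.g. (1,2,2,1,3) → sorted (1,1,2,2,3): b_i ≤ i ∀i, a PF.

1296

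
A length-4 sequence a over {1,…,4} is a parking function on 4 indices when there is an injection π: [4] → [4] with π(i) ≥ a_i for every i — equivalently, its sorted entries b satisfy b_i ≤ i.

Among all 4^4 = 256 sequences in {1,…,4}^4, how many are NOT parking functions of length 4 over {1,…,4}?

131

|PF| = (4+1−4)·(4+1)^{4−1} = 1×125 = 125
One tuple (3,2,3,2) → sorted (2,2,3,3): b_1=2>1, not a PF.
4^4 − 125 = 256 − 125 = 131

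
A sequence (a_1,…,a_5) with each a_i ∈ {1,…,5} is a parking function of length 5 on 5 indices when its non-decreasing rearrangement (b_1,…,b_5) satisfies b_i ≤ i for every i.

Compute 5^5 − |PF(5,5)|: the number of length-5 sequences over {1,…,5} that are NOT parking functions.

Count = (6−5)·6^(5−1) = 1·1296 = 1296 (Konheim–Weiss)
E.g. (5,3,5,5,5) → sorted (3,5,5,5,5): b_1=3>1, not a PF.
Total 3125; non-PF = 3125−1296 = 1829

1829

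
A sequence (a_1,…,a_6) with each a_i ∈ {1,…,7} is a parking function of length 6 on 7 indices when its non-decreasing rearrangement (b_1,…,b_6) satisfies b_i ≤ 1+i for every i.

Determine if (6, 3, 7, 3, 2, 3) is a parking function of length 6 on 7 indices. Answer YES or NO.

Rearranged: b = (2, 3, 3, 3, 6, 7).
  b_1=2 ≤ 2
  b_2=3 ≤ 3
  b_3=3 ≤ 4
  b_4=3 ≤ 5
  b_5=6 ≤ 6
  b_6=7 ≤ 7
All bounds hold ⇒ YES

YES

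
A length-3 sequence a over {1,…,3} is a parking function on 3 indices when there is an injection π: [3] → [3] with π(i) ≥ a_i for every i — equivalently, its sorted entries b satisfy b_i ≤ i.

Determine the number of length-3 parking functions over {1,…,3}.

16

#PF = 1·4^2 = 1×16 = 16 (Pollak)
Check (1,3,2) → sorted (1,2,3): b_i ≤ i ∀i, a PF.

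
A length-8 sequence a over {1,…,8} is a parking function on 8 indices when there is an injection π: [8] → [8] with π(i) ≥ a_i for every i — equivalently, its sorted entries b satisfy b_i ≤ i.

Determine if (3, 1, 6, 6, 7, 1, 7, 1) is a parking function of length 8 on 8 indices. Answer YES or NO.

Sorted: b = (1, 1, 1, 3, 6, 6, 7, 7).
  b_1=1 ≤ 1
  b_2=1 ≤ 2
  b_3=1 ≤ 3
  b_4=3 ≤ 4
  b_5=6 > 5
  fails at i=5 ⇒ NO

NO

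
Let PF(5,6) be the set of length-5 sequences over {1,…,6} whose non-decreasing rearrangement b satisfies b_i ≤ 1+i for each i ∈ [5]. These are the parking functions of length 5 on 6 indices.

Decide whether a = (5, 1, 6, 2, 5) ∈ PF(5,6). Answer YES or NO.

Order a: b = (1, 2, 5, 5, 6).
  b_1=1 ≤ 2
  b_2=2 ≤ 3
  b_3=5 > 4
  fails at i=3 ⇒ NO

NO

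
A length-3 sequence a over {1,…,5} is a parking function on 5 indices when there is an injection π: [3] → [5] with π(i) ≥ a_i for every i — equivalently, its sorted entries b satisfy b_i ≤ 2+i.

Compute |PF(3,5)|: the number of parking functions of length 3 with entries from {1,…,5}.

|PF(3,5)| = 3·6^2 = 3·36 = 108 (Konheim–Weiss)
E.g. (2,3,5) → sorted (2,3,5): b_i ≤ 2+i ∀i, a PF.

108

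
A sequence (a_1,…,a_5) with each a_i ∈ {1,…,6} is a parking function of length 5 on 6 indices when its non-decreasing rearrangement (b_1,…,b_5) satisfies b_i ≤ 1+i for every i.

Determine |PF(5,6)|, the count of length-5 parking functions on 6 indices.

Count = (6+1−5)·(6+1)^{5−1} = 2·2401 = 4802 [KW]
E.g. (6,2,5,1,4) → sorted (1,2,4,5,6): b_i ≤ 1+i ∀i, a PF.

4802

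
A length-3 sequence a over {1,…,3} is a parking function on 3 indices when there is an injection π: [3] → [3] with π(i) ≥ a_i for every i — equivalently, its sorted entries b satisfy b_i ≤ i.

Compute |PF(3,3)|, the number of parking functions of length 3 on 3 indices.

16

Count = (4−3)·4^(3−1) = 1·16 = 16 (Konheim–Weiss)
E.g. (2,3,1) → sorted (1,2,3): b_i ≤ i ∀i, a PF.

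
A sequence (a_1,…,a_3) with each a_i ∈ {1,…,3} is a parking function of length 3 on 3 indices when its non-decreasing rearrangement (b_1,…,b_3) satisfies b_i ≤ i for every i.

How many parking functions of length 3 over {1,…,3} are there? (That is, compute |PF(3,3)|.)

16

|PF(3,3)| = (3−3+1)·(3+1)^(3−1) = 1·16 = 16 (Konheim–Weiss)
E.g. (2,2,1) → sorted (1,2,2): b_i ≤ i ∀i, a PF.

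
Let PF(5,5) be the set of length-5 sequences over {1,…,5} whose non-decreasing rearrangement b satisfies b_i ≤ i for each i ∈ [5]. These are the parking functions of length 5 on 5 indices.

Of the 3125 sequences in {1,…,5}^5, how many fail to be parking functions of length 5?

1829

Count = (6−5)·6^(5−1) = 1×1296 = 1296 (Pollak)
Check (1,4,2,5,5) → sorted (1,2,4,5,5): b_3=4>3, not a PF.
Total 3125; non-PF = 3125−1296 = 1829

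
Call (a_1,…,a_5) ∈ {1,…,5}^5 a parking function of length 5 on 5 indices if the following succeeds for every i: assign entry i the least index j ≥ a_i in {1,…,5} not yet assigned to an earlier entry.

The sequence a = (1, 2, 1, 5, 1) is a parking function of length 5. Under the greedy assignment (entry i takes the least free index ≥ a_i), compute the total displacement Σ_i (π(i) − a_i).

Σπ(i) = 1+…+5 = 15; Σa = 1+2+1+5+1 = 10; disp = 15−10 = 5.

5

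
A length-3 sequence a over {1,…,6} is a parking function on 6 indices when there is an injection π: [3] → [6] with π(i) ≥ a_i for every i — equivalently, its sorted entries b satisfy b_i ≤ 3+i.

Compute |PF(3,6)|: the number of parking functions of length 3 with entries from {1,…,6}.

196

|PF| = (6−3+1)·(6+1)^(3−1) = 4×49 = 196 [KW]
E.g. (1,4,4) → sorted (1,4,4): b_i ≤ 3+i ∀i, a PF.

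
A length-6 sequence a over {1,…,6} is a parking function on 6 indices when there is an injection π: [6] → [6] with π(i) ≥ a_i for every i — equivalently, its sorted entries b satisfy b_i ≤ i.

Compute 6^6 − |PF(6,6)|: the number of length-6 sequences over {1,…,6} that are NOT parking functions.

29849

|PF| = (6+1−6)·(6+1)^{6−1} = 1 · 16807 = 16807 (Konheim–Weiss)
E.g. (5,5,2,6,6,1) → sorted (1,2,5,5,6,6): b_3=5>3, not a PF.
Total 46656; non-PF = 46656−16807 = 29849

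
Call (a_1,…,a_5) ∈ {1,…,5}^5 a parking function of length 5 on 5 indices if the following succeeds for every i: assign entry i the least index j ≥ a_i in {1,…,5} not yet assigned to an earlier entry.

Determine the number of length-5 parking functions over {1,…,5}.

|PF| = 1·6^4 = 1 · 1296 = 1296 [KW]
One tuple (1,3,4,4,2) → sorted (1,2,3,4,4): b_i ≤ i ∀i, a PF.

1296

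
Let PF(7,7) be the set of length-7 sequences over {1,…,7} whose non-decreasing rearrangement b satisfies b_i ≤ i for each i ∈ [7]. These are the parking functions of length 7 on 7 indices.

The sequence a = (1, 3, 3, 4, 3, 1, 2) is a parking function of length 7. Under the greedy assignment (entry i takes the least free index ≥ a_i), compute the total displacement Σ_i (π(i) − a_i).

11

Σπ = 28 ({1..7} each once); Σa = 1+3+3+4+3+1+2 = 17; disp = 28−17 = 11.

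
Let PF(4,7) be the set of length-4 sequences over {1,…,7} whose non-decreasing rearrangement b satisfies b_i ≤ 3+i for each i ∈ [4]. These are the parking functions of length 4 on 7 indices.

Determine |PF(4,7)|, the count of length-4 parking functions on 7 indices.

|PF(4,7)| = (7+1−4)·(7+1)^{4−1} = 4×512 = 2048
Example (7,4,3,1) → sorted (1,3,4,7): b_i ≤ 3+i ∀i, a PF.

2048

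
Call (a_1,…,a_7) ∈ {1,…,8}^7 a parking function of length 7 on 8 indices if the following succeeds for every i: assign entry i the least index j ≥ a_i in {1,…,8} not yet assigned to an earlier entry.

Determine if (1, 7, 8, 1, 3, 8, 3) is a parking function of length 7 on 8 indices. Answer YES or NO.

Sorted: b = (1, 1, 3, 3, 7, 8, 8).
  b_1=1 ≤ 2
  b_2=1 ≤ 3
  b_3=3 ≤ 4
  b_4=3 ≤ 5
  b_5=7 > 6
  fails at i=5 ⇒ NO

NO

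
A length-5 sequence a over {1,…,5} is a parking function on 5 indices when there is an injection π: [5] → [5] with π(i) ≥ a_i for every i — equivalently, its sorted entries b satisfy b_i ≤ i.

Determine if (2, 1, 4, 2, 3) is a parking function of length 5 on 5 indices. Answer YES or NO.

YES

Order a: b = (1, 2, 2, 3, 4).
  b_1=1 ≤ 1
  b_2=2 ≤ 2
  b_3=2 ≤ 3
  b_4=3 ≤ 4
  b_5=4 ≤ 5
All bounds hold ⇒ YES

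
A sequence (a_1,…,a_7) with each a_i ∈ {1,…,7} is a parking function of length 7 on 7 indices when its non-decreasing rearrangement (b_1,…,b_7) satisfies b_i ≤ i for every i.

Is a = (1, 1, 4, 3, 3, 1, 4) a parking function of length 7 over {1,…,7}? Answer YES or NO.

Rearranged: b = (1, 1, 1, 3, 3, 4, 4).
  b_1=1 ≤ 1
  b_2=1 ≤ 2
  b_3=1 ≤ 3
  b_4=3 ≤ 4
  b_5=3 ≤ 5
  b_6=4 ≤ 6
  b_7=4 ≤ 7
All bounds hold ⇒ YES

YES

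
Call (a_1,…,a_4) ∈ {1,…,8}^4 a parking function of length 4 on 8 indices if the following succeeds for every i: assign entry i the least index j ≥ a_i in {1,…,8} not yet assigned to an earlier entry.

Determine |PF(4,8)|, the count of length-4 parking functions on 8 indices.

#PF = (9−4)·9^(4−1) = 5·729 = 3645
Check (2,5,6,8) → sorted (2,5,6,8): b_i ≤ 4+i ∀i, a PF.

3645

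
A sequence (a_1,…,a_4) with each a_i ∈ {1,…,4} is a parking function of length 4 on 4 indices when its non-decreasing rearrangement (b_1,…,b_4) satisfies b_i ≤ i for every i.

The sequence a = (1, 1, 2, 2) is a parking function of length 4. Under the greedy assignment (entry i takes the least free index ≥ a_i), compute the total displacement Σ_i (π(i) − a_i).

4

Σπ = 4·5/2 = 10 (π permutes [4]); Σa = 1+1+2+2 = 6; disp = 10−6 = 4.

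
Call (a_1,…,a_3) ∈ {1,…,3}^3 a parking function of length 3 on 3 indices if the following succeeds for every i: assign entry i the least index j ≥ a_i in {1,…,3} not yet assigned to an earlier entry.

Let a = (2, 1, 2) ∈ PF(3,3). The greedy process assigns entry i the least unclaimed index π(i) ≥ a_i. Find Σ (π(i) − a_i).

1

Σπ = 3·4/2 = 6 (π permutes [3]); Σa = 2+1+2 = 5; disp = 6−5 = 1.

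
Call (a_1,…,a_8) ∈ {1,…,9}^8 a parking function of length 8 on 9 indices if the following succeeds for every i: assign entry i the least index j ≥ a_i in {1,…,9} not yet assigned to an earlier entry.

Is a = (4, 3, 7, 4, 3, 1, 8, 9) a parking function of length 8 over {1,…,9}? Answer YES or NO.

YES

Sorted: b = (1, 3, 3, 4, 4, 7, 8, 9).
  b_1=1 ≤ 2
  b_2=3 ≤ 3
  b_3=3 ≤ 4
  b_4=4 ≤ 5
  b_5=4 ≤ 6
  b_6=7 ≤ 7
  b_7=8 ≤ 8
  b_8=9 ≤ 9
All bounds hold ⇒ YES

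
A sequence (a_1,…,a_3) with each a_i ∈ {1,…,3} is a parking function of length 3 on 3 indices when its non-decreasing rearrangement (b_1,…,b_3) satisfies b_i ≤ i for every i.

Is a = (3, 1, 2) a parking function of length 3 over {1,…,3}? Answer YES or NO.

YES

Rearranged: b = (1, 2, 3).
  b_1=1 ≤ 1
  b_2=2 ≤ 2
  b_3=3 ≤ 3
All bounds hold ⇒ YES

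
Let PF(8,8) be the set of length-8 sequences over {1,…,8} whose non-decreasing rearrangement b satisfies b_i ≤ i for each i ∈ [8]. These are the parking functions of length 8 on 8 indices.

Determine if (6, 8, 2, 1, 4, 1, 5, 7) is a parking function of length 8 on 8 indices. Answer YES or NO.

YES

Rearranged: b = (1, 1, 2, 4, 5, 6, 7, 8).
  b_1=1 ≤ 1
  b_2=1 ≤ 2
  b_3=2 ≤ 3
  b_4=4 ≤ 4
  b_5=5 ≤ 5
  b_6=6 ≤ 6
  b_7=7 ≤ 7
  b_8=8 ≤ 8
All bounds hold ⇒ YES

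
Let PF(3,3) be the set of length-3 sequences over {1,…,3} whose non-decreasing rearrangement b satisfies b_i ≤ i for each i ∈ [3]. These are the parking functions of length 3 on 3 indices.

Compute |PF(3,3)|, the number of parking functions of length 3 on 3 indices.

Count = (3−3+1)·(3+1)^(3−1) = 1×16 = 16 [KW]
One tuple (2,1,2) → sorted (1,2,2): b_i ≤ i ∀i, a PF.

16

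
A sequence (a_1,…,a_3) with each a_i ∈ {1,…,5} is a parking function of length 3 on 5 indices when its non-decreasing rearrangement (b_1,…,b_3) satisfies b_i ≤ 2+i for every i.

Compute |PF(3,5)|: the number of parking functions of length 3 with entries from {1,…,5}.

|PF(3,5)| = (5+1−3)·(5+1)^{3−1} = 3·36 = 108 (Konheim–Weiss)
E.g. (2,4,5) → sorted (2,4,5): b_i ≤ 2+i ∀i, a PF.

108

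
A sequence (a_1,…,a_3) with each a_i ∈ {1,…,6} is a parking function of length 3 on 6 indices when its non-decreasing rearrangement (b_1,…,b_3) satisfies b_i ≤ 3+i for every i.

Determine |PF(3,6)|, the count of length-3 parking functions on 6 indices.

Count = 4·7^2 = 4×49 = 196 (Pollak)
Example (2,5,5) → sorted (2,5,5): b_i ≤ 3+i ∀i, a PF.

196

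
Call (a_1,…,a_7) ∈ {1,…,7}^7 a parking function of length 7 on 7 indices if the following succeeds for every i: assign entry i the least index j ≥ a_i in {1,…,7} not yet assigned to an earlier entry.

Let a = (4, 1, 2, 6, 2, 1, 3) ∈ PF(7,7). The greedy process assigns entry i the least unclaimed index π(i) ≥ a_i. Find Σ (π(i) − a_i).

Σπ = 28 ({1..7} each once); Σa = 4+1+2+6+2+1+3 = 19; disp = 28−19 = 9.

9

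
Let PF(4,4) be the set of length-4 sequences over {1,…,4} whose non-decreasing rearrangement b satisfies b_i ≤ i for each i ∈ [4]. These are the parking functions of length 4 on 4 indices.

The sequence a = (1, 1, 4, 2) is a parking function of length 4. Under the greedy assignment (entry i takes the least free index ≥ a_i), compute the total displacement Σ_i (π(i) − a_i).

2

Σπ = 10 ({1..4} each once); Σa = 1+1+4+2 = 8; disp = 10−8 = 2.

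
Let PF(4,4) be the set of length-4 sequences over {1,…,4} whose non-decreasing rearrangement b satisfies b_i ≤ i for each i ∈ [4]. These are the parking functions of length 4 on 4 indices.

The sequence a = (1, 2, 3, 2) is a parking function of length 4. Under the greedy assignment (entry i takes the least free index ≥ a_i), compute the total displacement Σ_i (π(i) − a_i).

Σπ(i) = 1+…+4 = 10; Σa = 1+2+3+2 = 8; disp = 10−8 = 2.

2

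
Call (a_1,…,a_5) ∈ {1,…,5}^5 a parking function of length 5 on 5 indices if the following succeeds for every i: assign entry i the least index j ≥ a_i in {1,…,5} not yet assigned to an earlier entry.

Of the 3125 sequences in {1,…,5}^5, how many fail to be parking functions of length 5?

|PF| = 1·6^4 = 1 · 1296 = 1296 (Konheim–Weiss)
Check (2,2,2,2,2) → sorted (2,2,2,2,2): b_1=2>1, not a PF.
Total 3125; non-PF = 3125−1296 = 1829

1829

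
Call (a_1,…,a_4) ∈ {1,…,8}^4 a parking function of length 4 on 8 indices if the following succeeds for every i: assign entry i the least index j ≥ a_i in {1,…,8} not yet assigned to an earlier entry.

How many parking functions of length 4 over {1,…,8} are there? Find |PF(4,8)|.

Count = (8+1−4)·(8+1)^{4−1} = 5 · 729 = 3645 (Konheim–Weiss)
Example (7,6,5,2) → sorted (2,5,6,7): b_i ≤ 4+i ∀i, a PF.

3645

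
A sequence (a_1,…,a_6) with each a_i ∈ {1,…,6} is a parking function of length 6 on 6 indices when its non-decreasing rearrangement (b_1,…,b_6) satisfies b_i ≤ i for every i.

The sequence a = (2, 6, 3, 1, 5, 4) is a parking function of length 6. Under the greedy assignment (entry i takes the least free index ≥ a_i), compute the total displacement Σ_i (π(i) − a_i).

Σπ = 6·7/2 = 21 (π permutes [6]); Σa = 2+6+3+1+5+4 = 21; disp = 21−21 = 0.

0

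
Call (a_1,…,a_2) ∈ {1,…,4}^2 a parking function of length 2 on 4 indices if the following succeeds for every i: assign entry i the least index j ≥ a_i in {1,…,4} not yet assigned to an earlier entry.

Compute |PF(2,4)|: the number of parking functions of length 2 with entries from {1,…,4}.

15

#PF = (4+1−2)·(4+1)^{2−1} = 3×5 = 15
E.g. (2,1) → sorted (1,2): b_i ≤ 2+i ∀i, a PF.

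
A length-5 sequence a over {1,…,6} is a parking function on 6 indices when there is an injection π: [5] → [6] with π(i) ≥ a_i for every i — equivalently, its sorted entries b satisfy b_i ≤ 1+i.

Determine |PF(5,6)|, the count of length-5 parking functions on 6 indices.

4802

Count = 2·7^4 = 2×2401 = 4802 (Pollak)
One tuple (3,2,1,2,6) → sorted (1,2,2,3,6): b_i ≤ 1+i ∀i, a PF.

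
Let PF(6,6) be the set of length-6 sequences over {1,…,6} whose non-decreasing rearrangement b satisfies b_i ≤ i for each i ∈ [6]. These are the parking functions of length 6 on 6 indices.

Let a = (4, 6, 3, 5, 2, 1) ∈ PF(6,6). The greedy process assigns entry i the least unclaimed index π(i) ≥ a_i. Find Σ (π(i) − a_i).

0

Σπ(i) = 1+…+6 = 21; Σa = 4+6+3+5+2+1 = 21; disp = 21−21 = 0.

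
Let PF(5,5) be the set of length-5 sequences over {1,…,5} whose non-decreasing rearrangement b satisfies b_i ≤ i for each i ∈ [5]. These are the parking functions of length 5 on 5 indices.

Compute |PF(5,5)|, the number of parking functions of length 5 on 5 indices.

|PF| = (5+1−5)·(5+1)^{5−1} = 1·1296 = 1296
Check (1,5,1,1,1) → sorted (1,1,1,1,5): b_i ≤ i ∀i, a PF.

1296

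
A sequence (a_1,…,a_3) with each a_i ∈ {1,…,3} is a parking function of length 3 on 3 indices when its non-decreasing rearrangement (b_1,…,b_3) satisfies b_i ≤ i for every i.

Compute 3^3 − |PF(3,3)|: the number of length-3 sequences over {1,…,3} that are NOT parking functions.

11

#PF = (3−3+1)·(3+1)^(3−1) = 1 · 16 = 16 (Konheim–Weiss)
E.g. (2,2,3) → sorted (2,2,3): b_1=2>1, not a PF.
Total 27; non-PF = 27−16 = 11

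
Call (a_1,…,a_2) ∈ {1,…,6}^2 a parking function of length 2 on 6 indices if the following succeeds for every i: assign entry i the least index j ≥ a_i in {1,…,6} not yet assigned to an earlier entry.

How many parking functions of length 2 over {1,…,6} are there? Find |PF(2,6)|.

35

#PF = 5·7^1 = 5×7 = 35
E.g. (5,2) → sorted (2,5): b_i ≤ 4+i ∀i, a PF.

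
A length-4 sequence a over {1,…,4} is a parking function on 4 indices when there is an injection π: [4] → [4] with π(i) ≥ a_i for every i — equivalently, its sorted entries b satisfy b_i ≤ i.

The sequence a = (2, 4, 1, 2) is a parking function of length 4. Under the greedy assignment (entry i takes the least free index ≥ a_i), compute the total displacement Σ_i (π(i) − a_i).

1

Σπ = 10 ({1..4} each once); Σa = 2+4+1+2 = 9; disp = 10−9 = 1.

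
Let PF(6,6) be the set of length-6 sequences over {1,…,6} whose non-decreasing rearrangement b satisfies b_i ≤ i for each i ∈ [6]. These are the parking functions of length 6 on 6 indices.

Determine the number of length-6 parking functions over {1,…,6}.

16807

Count = 1·7^5 = 1·16807 = 16807
E.g. (1,2,1,1,1,2) → sorted (1,1,1,1,2,2): b_i ≤ i ∀i, a PF.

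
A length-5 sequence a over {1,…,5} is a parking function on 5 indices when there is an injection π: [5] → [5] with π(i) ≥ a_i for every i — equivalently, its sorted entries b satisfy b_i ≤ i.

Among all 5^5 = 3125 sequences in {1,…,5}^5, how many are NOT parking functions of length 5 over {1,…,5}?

#PF = (5+1−5)·(5+1)^{5−1} = 1 · 1296 = 1296 (Pollak)
One tuple (5,1,5,1,5) → sorted (1,1,5,5,5): b_3=5>3, not a PF.
Total 3125; non-PF = 3125−1296 = 1829

1829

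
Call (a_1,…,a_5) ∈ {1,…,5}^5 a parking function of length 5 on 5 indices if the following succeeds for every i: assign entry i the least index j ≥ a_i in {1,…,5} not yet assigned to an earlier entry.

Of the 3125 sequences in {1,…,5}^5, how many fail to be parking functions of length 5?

|PF| = (5+1−5)·(5+1)^{5−1} = 1×1296 = 1296 (Konheim–Weiss)
E.g. (2,5,4,4,5) → sorted (2,4,4,5,5): b_1=2>1, not a PF.
Total 3125; non-PF = 3125−1296 = 1829

1829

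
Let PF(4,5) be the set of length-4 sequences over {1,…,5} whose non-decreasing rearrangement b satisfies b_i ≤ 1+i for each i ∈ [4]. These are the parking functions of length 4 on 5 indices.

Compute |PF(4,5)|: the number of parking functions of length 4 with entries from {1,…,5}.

Count = (5+1−4)·(5+1)^{4−1} = 2 · 216 = 432 (Konheim–Weiss)
Check (1,1,4,4) → sorted (1,1,4,4): b_i ≤ 1+i ∀i, a PF.

432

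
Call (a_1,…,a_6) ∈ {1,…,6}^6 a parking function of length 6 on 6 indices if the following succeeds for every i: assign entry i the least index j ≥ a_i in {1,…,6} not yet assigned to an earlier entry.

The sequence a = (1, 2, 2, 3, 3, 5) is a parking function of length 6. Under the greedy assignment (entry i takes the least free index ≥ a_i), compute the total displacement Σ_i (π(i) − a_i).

Σπ = 21 ({1..6} each once); Σa = 1+2+2+3+3+5 = 16; disp = 21−16 = 5.

5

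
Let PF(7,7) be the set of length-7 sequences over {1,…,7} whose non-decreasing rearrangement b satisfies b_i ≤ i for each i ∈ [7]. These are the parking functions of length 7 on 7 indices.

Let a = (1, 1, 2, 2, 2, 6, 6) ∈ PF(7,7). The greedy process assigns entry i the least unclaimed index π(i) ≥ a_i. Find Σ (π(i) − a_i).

8

Σπ = 7·8/2 = 28 (π permutes [7]); Σa = 1+1+2+2+2+6+6 = 20; disp = 28−20 = 8.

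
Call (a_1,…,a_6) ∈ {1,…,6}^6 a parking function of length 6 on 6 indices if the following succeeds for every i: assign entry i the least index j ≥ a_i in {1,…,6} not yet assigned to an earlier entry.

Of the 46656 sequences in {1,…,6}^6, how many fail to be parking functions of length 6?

|PF| = (7−6)·7^(6−1) = 1·16807 = 16807 [KW]
Check (5,6,5,6,6,2) → sorted (2,5,5,6,6,6): b_1=2>1, not a PF.
So 46656 − 16807 = 29849 fail.

29849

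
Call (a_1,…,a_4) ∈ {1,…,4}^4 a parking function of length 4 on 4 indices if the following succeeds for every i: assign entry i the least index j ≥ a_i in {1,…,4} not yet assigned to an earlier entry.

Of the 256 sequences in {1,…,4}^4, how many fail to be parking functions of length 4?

131

#PF = (5−4)·5^(4−1) = 1×125 = 125
Example (1,4,4,1) → sorted (1,1,4,4): b_3=4>3, not a PF.
4^4 − 125 = 256 − 125 = 131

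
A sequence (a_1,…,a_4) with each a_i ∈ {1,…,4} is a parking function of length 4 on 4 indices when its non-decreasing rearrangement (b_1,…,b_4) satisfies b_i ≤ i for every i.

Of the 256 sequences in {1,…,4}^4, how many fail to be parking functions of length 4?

131

Count = (4+1−4)·(4+1)^{4−1} = 1 · 125 = 125 (Konheim–Weiss)
One tuple (3,3,4,4) → sorted (3,3,4,4): b_1=3>1, not a PF.
4^4 − 125 = 256 − 125 = 131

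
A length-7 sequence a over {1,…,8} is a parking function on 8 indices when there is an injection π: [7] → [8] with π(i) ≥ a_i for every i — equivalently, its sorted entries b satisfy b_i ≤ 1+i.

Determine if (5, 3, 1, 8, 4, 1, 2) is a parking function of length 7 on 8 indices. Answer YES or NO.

YES

Sorted: b = (1, 1, 2, 3, 4, 5, 8).
  b_1=1 ≤ 2
  b_2=1 ≤ 3
  b_3=2 ≤ 4
  b_4=3 ≤ 5
  b_5=4 ≤ 6
  b_6=5 ≤ 7
  b_7=8 ≤ 8
All bounds hold ⇒ YES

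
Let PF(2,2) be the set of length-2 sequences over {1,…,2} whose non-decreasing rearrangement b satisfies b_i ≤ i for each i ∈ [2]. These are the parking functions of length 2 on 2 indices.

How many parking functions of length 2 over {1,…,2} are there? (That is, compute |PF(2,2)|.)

3

|PF| = (2−2+1)·(2+1)^(2−1) = 1 · 3 = 3 (Pollak)
E.g. (1,1) → sorted (1,1): b_i ≤ i ∀i, a PF.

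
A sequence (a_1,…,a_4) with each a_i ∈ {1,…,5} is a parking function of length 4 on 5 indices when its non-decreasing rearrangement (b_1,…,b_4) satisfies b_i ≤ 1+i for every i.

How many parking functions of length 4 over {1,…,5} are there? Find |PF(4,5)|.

432

Count = (6−4)·6^(4−1) = 2 · 216 = 432 (Konheim–Weiss)
E.g. (5,1,1,4) → sorted (1,1,4,5): b_i ≤ 1+i ∀i, a PF.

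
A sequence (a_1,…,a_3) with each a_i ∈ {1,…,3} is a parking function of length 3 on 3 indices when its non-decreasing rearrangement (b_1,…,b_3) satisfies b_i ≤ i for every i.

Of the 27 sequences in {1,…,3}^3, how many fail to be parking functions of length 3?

11

|PF| = (3+1−3)·(3+1)^{3−1} = 1 · 16 = 16 [KW]
One tuple (3,3,3) → sorted (3,3,3): b_1=3>1, not a PF.
Total 27; non-PF = 27−16 = 11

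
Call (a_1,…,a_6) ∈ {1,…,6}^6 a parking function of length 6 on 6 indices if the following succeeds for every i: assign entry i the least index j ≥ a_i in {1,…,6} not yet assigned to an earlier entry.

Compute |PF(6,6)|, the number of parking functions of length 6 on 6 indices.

|PF| = (6−6+1)·(6+1)^(6−1) = 1 · 16807 = 16807 (Pollak)
E.g. (2,1,2,6,4,4) → sorted (1,2,2,4,4,6): b_i ≤ i ∀i, a PF.

16807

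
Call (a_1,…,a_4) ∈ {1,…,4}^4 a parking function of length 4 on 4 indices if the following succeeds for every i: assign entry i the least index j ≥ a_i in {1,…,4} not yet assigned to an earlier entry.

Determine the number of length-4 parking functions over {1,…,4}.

125

|PF| = (4+1−4)·(4+1)^{4−1} = 1×125 = 125 (Pollak)
E.g. (1,2,1,3) → sorted (1,1,2,3): b_i ≤ i ∀i, a PF.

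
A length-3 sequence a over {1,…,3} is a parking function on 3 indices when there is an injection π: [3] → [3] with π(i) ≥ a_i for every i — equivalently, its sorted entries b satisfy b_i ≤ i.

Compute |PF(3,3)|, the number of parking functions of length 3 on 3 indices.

Count = (3−3+1)·(3+1)^(3−1) = 1·16 = 16 (Konheim–Weiss)
E.g. (1,2,1) → sorted (1,1,2): b_i ≤ i ∀i, a PF.

16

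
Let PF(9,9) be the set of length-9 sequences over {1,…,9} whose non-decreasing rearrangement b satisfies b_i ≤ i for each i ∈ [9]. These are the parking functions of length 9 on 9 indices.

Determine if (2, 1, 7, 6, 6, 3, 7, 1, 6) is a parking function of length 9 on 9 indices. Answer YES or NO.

NO

Rearranged: b = (1, 1, 2, 3, 6, 6, 6, 7, 7).
  b_1=1 ≤ 1
  b_2=1 ≤ 2
  b_3=2 ≤ 3
  b_4=3 ≤ 4
  b_5=6 > 5
  fails at i=5 ⇒ NO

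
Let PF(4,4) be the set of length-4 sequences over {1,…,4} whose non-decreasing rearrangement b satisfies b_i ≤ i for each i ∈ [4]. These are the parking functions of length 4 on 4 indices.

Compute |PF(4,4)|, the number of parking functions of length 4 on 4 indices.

125

|PF(4,4)| = (4+1−4)·(4+1)^{4−1} = 1 · 125 = 125 (Konheim–Weiss)
One tuple (1,2,3,1) → sorted (1,1,2,3): b_i ≤ i ∀i, a PF.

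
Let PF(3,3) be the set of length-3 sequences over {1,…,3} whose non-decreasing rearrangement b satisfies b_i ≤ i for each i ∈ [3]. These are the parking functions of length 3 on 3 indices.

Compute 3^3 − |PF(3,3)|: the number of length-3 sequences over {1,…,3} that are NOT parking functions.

|PF(3,3)| = (3−3+1)·(3+1)^(3−1) = 1 · 16 = 16 (Konheim–Weiss)
Example (2,2,3) → sorted (2,2,3): b_1=2>1, not a PF.
3^3 − 16 = 27 − 16 = 11

11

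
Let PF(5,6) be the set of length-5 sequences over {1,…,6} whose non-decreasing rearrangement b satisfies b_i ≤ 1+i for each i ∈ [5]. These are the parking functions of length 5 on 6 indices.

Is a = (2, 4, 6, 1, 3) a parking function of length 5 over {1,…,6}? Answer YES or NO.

YES

Rearranged: b = (1, 2, 3, 4, 6).
  b_1=1 ≤ 2
  b_2=2 ≤ 3
  b_3=3 ≤ 4
  b_4=4 ≤ 5
  b_5=6 ≤ 6
All bounds hold ⇒ YES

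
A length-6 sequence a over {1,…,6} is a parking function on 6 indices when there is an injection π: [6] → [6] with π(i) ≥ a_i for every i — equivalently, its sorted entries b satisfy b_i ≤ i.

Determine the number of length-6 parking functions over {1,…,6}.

Count = 1·7^5 = 1 · 16807 = 16807 (Konheim–Weiss)
E.g. (1,3,3,3,6,2) → sorted (1,2,3,3,3,6): b_i ≤ i ∀i, a PF.

16807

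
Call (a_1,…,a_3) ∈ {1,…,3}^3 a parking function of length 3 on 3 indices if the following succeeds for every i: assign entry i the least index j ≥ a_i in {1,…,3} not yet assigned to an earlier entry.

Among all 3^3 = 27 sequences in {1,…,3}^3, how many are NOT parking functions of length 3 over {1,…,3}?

#PF = (4−3)·4^(3−1) = 1 · 16 = 16
One tuple (3,3,2) → sorted (2,3,3): b_1=2>1, not a PF.
3^3 − 16 = 27 − 16 = 11

11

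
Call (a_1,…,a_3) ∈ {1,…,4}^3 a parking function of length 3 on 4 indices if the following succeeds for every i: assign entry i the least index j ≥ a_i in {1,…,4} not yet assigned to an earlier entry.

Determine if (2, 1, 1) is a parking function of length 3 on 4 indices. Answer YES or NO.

YES

Order a: b = (1, 1, 2).
  b_1=1 ≤ 2
  b_2=1 ≤ 3
  b_3=2 ≤ 4
All bounds hold ⇒ YES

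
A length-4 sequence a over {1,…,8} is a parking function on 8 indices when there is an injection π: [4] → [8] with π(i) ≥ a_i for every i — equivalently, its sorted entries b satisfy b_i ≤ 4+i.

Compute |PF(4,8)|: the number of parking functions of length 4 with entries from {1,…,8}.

|PF(4,8)| = 5·9^3 = 5·729 = 3645 [KW]
Check (6,5,4,3) → sorted (3,4,5,6): b_i ≤ 4+i ∀i, a PF.

3645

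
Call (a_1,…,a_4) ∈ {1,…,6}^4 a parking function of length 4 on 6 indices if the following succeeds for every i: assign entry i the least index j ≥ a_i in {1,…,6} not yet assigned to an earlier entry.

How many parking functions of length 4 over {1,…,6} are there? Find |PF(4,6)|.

1029

|PF| = 3·7^3 = 3·343 = 1029 (Pollak)
Example (2,3,3,5) → sorted (2,3,3,5): b_i ≤ 2+i ∀i, a PF.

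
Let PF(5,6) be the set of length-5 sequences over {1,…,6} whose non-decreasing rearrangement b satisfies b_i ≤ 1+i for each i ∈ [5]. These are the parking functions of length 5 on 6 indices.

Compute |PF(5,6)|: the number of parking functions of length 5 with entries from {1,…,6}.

4802

Count = (6+1−5)·(6+1)^{5−1} = 2 · 2401 = 4802 (Konheim–Weiss)
E.g. (4,2,3,2,2) → sorted (2,2,2,3,4): b_i ≤ 1+i ∀i, a PF.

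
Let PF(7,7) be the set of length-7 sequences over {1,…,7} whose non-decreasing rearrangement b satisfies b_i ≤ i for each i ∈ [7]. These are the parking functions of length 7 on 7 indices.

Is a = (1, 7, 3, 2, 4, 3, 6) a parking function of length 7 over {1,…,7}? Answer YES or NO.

Rearranged: b = (1, 2, 3, 3, 4, 6, 7).
  b_1=1 ≤ 1
  b_2=2 ≤ 2
  b_3=3 ≤ 3
  b_4=3 ≤ 4
  b_5=4 ≤ 5
  b_6=6 ≤ 6
  b_7=7 ≤ 7
All bounds hold ⇒ YES

YES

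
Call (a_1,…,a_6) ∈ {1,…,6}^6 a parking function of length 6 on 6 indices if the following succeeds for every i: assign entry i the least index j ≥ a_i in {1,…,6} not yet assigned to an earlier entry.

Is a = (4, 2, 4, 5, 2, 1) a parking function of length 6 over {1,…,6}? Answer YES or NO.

Sorted: b = (1, 2, 2, 4, 4, 5).
  b_1=1 ≤ 1
  b_2=2 ≤ 2
  b_3=2 ≤ 3
  b_4=4 ≤ 4
  b_5=4 ≤ 5
  b_6=5 ≤ 6
All bounds hold ⇒ YES

YES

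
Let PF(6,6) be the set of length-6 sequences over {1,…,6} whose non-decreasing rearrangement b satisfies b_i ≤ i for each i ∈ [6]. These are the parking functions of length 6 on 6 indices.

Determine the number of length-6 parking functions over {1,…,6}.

16807

Count = 1·7^5 = 1×16807 = 16807 [KW]
One tuple (1,2,6,1,3,5) → sorted (1,1,2,3,5,6): b_i ≤ i ∀i, a PF.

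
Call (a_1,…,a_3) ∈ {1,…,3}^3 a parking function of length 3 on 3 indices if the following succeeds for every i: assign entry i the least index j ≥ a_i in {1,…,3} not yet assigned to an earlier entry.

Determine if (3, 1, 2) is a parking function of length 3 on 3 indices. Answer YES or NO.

Sorted: b = (1, 2, 3).
  b_1=1 ≤ 1
  b_2=2 ≤ 2
  b_3=3 ≤ 3
All bounds hold ⇒ YES

YES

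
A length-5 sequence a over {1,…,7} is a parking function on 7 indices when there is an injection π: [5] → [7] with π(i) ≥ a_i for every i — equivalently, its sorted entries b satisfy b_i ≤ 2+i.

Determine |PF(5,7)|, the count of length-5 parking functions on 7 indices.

|PF(5,7)| = (7+1−5)·(7+1)^{5−1} = 3×4096 = 12288
One tuple (7,6,5,3,1) → sorted (1,3,5,6,7): b_i ≤ 2+i ∀i, a PF.

12288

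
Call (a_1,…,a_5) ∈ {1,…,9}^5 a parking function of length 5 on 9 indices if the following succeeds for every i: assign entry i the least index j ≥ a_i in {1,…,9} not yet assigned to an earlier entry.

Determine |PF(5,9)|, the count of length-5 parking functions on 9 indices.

50000

#PF = 5·10^4 = 5·10000 = 50000
E.g. (5,6,2,9,4) → sorted (2,4,5,6,9): b_i ≤ 4+i ∀i, a PF.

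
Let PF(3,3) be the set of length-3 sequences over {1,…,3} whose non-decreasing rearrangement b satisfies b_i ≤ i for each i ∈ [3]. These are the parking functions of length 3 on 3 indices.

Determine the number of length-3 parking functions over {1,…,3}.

16

|PF(3,3)| = (3+1−3)·(3+1)^{3−1} = 1×16 = 16 [KW]
One tuple (1,3,2) → sorted (1,2,3): b_i ≤ i ∀i, a PF.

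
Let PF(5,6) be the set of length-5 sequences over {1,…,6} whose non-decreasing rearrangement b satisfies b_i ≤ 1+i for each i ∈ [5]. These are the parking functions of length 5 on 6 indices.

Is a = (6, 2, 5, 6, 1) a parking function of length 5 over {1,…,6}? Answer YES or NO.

Sorted: b = (1, 2, 5, 6, 6).
  b_1=1 ≤ 2
  b_2=2 ≤ 3
  b_3=5 > 4
  fails at i=3 ⇒ NO

NO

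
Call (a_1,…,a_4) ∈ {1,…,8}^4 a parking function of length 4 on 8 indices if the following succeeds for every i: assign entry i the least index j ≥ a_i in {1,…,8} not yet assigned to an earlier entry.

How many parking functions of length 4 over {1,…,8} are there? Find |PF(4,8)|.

Count = 5·9^3 = 5·729 = 3645 [KW]
One tuple (6,3,5,2) → sorted (2,3,5,6): b_i ≤ 4+i ∀i, a PF.

3645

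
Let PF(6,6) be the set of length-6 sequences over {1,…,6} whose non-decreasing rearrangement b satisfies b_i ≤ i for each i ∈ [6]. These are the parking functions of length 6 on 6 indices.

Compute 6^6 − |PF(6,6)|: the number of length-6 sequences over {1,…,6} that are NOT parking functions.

29849

Count = (6−6+1)·(6+1)^(6−1) = 1 · 16807 = 16807
One tuple (3,6,6,4,6,6) → sorted (3,4,6,6,6,6): b_1=3>1, not a PF.
6^6 − 16807 = 46656 − 16807 = 29849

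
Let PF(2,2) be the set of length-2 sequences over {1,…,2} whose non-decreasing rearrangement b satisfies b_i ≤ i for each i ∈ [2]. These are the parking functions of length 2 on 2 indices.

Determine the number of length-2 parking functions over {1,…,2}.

3

Count = (2−2+1)·(2+1)^(2−1) = 1 · 3 = 3
Example (1,2) → sorted (1,2): b_i ≤ i ∀i, a PF.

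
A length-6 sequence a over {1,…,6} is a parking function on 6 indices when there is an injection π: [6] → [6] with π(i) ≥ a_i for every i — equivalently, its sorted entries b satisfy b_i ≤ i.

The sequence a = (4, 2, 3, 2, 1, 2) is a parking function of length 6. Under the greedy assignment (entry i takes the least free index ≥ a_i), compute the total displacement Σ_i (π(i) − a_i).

Σπ = 21 ({1..6} each once); Σa = 4+2+3+2+1+2 = 14; disp = 21−14 = 7.

7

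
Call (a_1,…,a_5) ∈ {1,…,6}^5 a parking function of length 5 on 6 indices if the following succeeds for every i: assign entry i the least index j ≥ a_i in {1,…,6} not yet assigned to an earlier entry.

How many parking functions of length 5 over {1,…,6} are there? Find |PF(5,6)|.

#PF = (6+1−5)·(6+1)^{5−1} = 2 · 2401 = 4802
Example (3,6,5,2,3) → sorted (2,3,3,5,6): b_i ≤ 1+i ∀i, a PF.

4802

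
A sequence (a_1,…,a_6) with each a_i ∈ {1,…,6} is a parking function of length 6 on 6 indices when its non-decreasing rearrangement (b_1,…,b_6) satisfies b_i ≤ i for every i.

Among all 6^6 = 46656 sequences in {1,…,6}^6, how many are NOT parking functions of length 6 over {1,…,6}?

#PF = (7−6)·7^(6−1) = 1·16807 = 16807 (Pollak)
One tuple (3,6,6,4,6,6) → sorted (3,4,6,6,6,6): b_1=3>1, not a PF.
Total 46656; non-PF = 46656−16807 = 29849

29849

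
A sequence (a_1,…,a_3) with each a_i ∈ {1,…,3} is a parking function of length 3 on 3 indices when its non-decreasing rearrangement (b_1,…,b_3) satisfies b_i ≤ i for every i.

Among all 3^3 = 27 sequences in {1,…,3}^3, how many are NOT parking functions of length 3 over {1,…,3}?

11

Count = (4−3)·4^(3−1) = 1 · 16 = 16 (Pollak)
Example (3,3,2) → sorted (2,3,3): b_1=2>1, not a PF.
So 27 − 16 = 11 fail.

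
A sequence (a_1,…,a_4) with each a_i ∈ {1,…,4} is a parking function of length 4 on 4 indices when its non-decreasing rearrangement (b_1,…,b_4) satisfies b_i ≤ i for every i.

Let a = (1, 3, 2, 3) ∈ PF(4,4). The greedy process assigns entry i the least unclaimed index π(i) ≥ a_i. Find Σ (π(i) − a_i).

1

Σπ = 4·5/2 = 10 (π permutes [4]); Σa = 1+3+2+3 = 9; disp = 10−9 = 1.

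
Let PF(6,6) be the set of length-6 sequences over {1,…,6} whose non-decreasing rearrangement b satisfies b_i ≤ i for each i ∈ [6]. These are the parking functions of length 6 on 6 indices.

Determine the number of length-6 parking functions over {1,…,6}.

|PF| = (7−6)·7^(6−1) = 1·16807 = 16807 (Konheim–Weiss)
Check (6,4,2,2,1,5) → sorted (1,2,2,4,5,6): b_i ≤ i ∀i, a PF.

16807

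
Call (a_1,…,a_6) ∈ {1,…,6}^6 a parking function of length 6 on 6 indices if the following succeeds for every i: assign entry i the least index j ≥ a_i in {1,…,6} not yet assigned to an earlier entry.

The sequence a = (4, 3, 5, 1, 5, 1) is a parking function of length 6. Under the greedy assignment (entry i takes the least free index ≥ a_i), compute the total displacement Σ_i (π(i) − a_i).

2

Σπ(i) = 1+…+6 = 21; Σa = 4+3+5+1+5+1 = 19; disp = 21−19 = 2.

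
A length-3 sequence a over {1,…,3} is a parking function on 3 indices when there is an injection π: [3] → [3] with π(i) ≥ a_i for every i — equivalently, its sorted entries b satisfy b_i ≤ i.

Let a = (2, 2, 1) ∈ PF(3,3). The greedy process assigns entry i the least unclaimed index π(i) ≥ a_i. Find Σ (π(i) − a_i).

Σπ(i) = 1+…+3 = 6; Σa = 2+2+1 = 5; disp = 6−5 = 1.

1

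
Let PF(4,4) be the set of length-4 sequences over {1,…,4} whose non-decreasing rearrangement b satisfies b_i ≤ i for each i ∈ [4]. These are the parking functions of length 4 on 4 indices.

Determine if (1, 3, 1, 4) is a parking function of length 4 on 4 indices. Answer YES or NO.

Rearranged: b = (1, 1, 3, 4).
  b_1=1 ≤ 1
  b_2=1 ≤ 2
  b_3=3 ≤ 3
  b_4=4 ≤ 4
All bounds hold ⇒ YES

YES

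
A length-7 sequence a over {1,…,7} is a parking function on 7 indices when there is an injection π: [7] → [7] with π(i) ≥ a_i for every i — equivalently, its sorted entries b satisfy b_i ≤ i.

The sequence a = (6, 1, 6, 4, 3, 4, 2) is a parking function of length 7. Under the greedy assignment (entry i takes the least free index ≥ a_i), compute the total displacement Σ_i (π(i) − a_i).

Σπ(i) = 1+…+7 = 28; Σa = 6+1+6+4+3+4+2 = 26; disp = 28−26 = 2.

2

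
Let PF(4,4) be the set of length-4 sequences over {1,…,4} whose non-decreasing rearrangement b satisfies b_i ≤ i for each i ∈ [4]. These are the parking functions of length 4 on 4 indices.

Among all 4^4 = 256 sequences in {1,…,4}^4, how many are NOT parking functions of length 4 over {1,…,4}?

|PF| = (5−4)·5^(4−1) = 1×125 = 125 (Konheim–Weiss)
Example (4,4,4,3) → sorted (3,4,4,4): b_1=3>1, not a PF.
Total 256; non-PF = 256−125 = 131

131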